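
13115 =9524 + 3591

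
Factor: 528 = 2^4*3^1*11^1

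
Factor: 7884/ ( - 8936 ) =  - 2^ ( - 1 )*3^3*73^1*1117^( - 1) = - 1971/2234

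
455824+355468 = 811292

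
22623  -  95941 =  -73318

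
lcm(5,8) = 40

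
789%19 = 10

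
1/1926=1/1926 = 0.00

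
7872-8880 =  - 1008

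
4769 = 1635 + 3134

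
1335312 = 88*15174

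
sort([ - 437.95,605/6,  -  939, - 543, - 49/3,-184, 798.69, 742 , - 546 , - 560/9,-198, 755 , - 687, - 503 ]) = [ - 939, - 687 , - 546,-543,  -  503,-437.95,-198,  -  184, - 560/9,  -  49/3,605/6,742 , 755,798.69]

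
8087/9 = 898 + 5/9 = 898.56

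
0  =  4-4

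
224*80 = 17920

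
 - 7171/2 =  - 3586 +1/2 = - 3585.50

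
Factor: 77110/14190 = 3^( - 1) * 43^(  -  1)*701^1 = 701/129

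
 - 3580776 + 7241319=3660543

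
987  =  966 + 21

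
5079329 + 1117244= 6196573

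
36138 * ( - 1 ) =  - 36138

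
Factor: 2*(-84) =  - 168  =  - 2^3*3^1 * 7^1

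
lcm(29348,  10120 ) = 293480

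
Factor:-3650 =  - 2^1*5^2* 73^1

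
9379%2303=167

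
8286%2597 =495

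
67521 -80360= -12839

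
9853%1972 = 1965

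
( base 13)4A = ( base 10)62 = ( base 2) 111110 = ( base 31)20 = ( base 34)1S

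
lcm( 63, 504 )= 504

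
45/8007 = 15/2669= 0.01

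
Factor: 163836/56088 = 2^(-1 )*3^1*19^(- 1 )*37^1 = 111/38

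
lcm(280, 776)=27160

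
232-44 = 188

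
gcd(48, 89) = 1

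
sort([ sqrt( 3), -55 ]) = [-55 , sqrt( 3)]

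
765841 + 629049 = 1394890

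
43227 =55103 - 11876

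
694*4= 2776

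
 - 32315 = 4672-36987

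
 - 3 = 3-6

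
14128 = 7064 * 2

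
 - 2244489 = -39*57551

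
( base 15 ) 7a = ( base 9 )137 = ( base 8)163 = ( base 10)115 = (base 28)43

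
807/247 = 807/247 = 3.27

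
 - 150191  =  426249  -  576440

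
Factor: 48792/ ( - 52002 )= - 2^2*3^(-4)*19^1 = - 76/81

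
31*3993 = 123783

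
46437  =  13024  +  33413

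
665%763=665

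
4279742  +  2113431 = 6393173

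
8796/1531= 8796/1531=5.75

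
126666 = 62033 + 64633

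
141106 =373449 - 232343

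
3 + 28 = 31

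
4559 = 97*47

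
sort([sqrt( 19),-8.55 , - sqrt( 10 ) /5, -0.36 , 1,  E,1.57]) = [-8.55, - sqrt( 10)/5,-0.36, 1, 1.57, E,sqrt(19) ] 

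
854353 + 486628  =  1340981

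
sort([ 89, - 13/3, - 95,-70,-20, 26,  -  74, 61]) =[ - 95, - 74,  -  70,-20, - 13/3,26,61,  89] 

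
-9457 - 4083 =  - 13540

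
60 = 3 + 57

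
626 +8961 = 9587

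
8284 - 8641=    - 357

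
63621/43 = 1479 + 24/43 =1479.56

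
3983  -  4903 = -920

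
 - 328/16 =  - 21+1/2  =  - 20.50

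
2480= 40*62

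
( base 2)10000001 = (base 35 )3O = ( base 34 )3R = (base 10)129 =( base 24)59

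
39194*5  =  195970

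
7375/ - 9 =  - 820  +  5/9 = - 819.44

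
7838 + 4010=11848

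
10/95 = 2/19 = 0.11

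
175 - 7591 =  - 7416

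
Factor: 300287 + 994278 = 5^1 * 19^1*13627^1 = 1294565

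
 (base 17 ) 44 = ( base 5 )242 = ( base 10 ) 72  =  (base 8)110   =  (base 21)39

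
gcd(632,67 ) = 1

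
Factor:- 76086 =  - 2^1*3^3*1409^1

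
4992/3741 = 1664/1247 = 1.33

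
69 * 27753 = 1914957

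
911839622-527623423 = 384216199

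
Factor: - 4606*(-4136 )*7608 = 2^7*3^1 * 7^2 * 11^1*47^2*317^1 = 144935564928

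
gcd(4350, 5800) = 1450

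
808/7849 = 808/7849 = 0.10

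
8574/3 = 2858=2858.00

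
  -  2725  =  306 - 3031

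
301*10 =3010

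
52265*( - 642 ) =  - 33554130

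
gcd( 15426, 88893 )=9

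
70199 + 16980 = 87179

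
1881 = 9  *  209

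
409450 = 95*4310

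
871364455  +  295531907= 1166896362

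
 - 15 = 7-22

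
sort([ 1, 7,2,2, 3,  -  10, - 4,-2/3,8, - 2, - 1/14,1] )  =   [ - 10, - 4,  -  2, - 2/3,-1/14,  1,1, 2,  2,3, 7,8] 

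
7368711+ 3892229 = 11260940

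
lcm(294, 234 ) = 11466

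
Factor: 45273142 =2^1*17^1*757^1*1759^1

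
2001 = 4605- 2604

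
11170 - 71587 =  - 60417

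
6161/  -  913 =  - 6161/913  =  - 6.75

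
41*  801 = 32841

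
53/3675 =53/3675=0.01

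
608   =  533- - 75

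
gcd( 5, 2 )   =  1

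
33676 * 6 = 202056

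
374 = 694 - 320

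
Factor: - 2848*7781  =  - 22160288 = - 2^5*31^1*89^1 * 251^1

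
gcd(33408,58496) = 128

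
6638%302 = 296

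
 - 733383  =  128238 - 861621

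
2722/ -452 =-7  +  221/226 = - 6.02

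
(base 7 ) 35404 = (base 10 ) 9118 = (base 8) 21636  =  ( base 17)1E96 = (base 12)533a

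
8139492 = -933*( - 8724)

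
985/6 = 985/6 = 164.17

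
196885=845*233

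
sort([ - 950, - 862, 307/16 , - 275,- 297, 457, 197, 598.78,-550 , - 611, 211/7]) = [ - 950, - 862,- 611 ,-550,  -  297, - 275,307/16  ,  211/7 , 197,457, 598.78 ] 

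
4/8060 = 1/2015=0.00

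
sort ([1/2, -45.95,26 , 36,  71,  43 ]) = [  -  45.95,1/2, 26,36,43,71]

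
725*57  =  41325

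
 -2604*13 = - 33852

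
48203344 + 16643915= 64847259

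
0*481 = 0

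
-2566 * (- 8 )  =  20528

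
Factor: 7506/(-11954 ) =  - 3^3* 43^( - 1 ) =- 27/43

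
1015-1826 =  - 811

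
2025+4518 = 6543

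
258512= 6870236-6611724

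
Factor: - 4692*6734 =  - 2^3*3^1* 7^1*13^1*17^1*23^1*37^1 = - 31595928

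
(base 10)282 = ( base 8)432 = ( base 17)ga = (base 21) d9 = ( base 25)b7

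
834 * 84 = 70056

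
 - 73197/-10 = 7319+7/10 = 7319.70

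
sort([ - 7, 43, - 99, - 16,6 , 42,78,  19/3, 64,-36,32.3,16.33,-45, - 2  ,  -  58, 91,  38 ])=[  -  99,-58 , - 45, - 36,-16, - 7,-2, 6,19/3, 16.33 , 32.3, 38, 42,43,64,  78, 91 ]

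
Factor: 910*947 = 2^1*  5^1*7^1*13^1*947^1  =  861770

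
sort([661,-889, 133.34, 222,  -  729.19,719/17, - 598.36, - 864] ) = [ - 889,-864 ,-729.19,- 598.36, 719/17,  133.34, 222, 661 ]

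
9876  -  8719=1157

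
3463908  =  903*3836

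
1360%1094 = 266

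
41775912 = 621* 67272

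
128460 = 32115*4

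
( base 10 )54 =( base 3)2000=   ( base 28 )1Q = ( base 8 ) 66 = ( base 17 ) 33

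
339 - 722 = -383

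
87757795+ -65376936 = 22380859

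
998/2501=998/2501 = 0.40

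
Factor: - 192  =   - 2^6*3^1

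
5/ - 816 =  - 5/816 = -  0.01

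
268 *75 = 20100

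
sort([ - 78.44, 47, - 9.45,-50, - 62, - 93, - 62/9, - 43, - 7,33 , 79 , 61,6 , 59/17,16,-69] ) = [ - 93, - 78.44, - 69, - 62 , - 50,-43,-9.45, - 7, -62/9,59/17,6, 16, 33,47 , 61,79] 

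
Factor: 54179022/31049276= 2^ ( - 1 )*3^1*17^( - 1)*107^1*84391^1*456607^ ( - 1 )   =  27089511/15524638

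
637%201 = 34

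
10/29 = 10/29=0.34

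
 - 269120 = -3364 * 80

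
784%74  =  44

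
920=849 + 71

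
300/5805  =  20/387 = 0.05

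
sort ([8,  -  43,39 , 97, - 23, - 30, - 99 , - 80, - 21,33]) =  [ - 99, - 80, - 43, - 30, - 23, - 21, 8,33, 39, 97] 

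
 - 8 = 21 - 29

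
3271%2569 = 702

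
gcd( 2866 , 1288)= 2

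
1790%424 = 94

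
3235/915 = 647/183 = 3.54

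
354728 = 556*638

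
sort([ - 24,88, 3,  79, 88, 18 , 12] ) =[-24,3,  12,18, 79, 88, 88] 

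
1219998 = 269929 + 950069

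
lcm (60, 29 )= 1740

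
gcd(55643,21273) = 7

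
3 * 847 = 2541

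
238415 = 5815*41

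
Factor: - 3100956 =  - 2^2*3^1 * 258413^1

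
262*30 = 7860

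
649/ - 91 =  - 8 + 79/91 = - 7.13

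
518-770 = - 252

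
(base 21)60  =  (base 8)176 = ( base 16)7E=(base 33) 3r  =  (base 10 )126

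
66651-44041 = 22610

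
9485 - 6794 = 2691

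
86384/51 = 86384/51= 1693.80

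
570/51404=285/25702 =0.01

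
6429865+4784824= 11214689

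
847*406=343882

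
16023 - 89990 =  - 73967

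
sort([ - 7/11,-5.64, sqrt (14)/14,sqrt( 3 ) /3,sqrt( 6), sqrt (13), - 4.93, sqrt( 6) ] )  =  [ - 5.64, - 4.93,-7/11,sqrt( 14) /14, sqrt(3)/3 , sqrt (6),sqrt (6 ),sqrt( 13) ]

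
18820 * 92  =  1731440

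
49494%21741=6012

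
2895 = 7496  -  4601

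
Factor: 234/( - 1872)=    - 2^ ( - 3 ) =- 1/8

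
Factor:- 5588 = -2^2 *11^1*127^1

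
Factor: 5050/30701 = 2^1*5^2*11^( - 1) * 101^1 *2791^(  -  1 ) 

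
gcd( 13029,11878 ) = 1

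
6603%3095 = 413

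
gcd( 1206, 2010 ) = 402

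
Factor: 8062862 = 2^1*17^1 * 237143^1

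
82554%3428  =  282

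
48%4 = 0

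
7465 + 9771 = 17236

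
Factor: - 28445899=-28445899^1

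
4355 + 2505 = 6860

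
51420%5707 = 57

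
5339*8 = 42712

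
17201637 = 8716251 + 8485386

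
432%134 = 30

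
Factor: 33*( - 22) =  - 2^1*3^1*11^2  =  - 726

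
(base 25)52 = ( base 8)177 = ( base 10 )127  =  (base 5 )1002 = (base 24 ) 57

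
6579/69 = 2193/23 = 95.35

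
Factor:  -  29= - 29^1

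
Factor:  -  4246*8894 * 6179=-233343286396=- 2^2*11^1 * 37^1*167^1*193^1*4447^1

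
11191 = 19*589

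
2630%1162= 306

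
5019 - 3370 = 1649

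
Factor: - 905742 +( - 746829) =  - 3^2*139^1*1321^1 = - 1652571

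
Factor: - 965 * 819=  -790335 = -3^2 * 5^1*7^1 * 13^1 * 193^1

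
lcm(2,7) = 14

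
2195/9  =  2195/9 = 243.89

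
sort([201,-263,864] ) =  [ - 263,201,864 ]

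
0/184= 0 =0.00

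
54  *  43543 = 2351322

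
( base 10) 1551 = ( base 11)1190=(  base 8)3017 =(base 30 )1ll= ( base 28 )1RB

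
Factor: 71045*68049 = 4834541205 = 3^2*5^1*13^1*1093^1 *7561^1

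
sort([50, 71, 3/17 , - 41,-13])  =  [ - 41, - 13, 3/17,50, 71]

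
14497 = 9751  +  4746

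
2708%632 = 180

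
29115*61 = 1776015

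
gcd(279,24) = 3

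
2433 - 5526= - 3093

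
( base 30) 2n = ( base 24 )3b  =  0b1010011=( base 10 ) 83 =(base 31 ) 2L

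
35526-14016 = 21510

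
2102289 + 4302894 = 6405183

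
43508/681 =63 + 605/681 =63.89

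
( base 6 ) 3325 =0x305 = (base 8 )1405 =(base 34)MP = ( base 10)773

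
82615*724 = 59813260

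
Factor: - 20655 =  - 3^5*5^1*17^1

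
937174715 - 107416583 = 829758132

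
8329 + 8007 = 16336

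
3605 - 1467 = 2138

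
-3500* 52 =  - 182000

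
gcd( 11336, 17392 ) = 8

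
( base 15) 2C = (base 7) 60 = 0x2a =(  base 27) 1f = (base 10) 42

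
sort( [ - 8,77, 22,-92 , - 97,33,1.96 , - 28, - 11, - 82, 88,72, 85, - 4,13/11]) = [  -  97, - 92, - 82,-28, - 11,-8, - 4,13/11,1.96, 22, 33,72, 77 , 85, 88]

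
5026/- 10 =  - 503 + 2/5 =- 502.60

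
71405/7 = 71405/7 = 10200.71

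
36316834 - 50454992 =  - 14138158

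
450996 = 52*8673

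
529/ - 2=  - 265 + 1/2 = - 264.50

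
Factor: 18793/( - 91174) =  - 2^( - 1 )*18793^1*45587^ ( - 1)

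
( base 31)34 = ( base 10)97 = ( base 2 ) 1100001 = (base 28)3d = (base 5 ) 342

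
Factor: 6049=23^1 * 263^1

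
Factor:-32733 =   -  3^2* 3637^1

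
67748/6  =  33874/3 = 11291.33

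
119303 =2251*53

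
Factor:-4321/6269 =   -  29^1*149^1*6269^( - 1)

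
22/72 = 11/36 = 0.31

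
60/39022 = 30/19511 = 0.00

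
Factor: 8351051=19^1*53^1 *8293^1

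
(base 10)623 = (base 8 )1157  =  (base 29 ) le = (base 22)167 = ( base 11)517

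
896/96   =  9+1/3 = 9.33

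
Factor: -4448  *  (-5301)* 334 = 2^6*3^2 * 19^1*31^1 * 139^1*167^1=7875335232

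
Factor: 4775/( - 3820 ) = -2^( - 2 ) * 5^1=- 5/4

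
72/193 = 72/193 = 0.37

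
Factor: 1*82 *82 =6724 = 2^2*41^2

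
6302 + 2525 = 8827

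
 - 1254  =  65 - 1319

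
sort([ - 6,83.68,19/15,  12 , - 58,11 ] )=[ - 58, - 6,19/15, 11,12,83.68 ] 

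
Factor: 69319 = 103^1*673^1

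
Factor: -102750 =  - 2^1*3^1*5^3  *137^1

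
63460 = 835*76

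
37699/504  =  37699/504 = 74.80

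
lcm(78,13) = 78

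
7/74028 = 7/74028 = 0.00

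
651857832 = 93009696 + 558848136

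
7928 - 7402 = 526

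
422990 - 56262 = 366728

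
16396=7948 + 8448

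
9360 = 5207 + 4153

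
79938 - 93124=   -  13186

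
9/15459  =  3/5153 = 0.00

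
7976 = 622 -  - 7354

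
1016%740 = 276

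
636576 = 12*53048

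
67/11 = 6  +  1/11 = 6.09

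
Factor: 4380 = 2^2*3^1 * 5^1*73^1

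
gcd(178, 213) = 1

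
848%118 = 22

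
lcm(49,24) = 1176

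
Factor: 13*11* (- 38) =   -  2^1*11^1*13^1*19^1 = - 5434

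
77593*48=3724464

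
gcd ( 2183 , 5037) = 1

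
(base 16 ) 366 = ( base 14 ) 462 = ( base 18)2c6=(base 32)R6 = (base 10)870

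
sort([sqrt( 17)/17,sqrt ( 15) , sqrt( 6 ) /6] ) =[ sqrt(17 ) /17,sqrt( 6 ) /6,sqrt (15) ]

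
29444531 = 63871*461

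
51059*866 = 44217094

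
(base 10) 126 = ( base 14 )90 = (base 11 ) 105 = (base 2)1111110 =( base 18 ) 70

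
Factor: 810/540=2^( - 1 )*3^1 = 3/2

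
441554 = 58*7613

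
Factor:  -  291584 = -2^8*17^1 * 67^1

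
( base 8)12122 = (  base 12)3016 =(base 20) D02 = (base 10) 5202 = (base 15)181C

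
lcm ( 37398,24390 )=560970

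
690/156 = 4 + 11/26 = 4.42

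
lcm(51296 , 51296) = 51296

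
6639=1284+5355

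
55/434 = 55/434 = 0.13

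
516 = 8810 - 8294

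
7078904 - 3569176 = 3509728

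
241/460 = 241/460 = 0.52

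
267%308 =267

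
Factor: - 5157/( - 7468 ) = 2^( - 2) * 3^3*191^1*1867^( - 1)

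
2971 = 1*2971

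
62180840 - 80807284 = - 18626444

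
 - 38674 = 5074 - 43748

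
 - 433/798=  - 1 + 365/798 = - 0.54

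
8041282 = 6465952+1575330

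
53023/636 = 83 + 235/636 =83.37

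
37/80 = 37/80 =0.46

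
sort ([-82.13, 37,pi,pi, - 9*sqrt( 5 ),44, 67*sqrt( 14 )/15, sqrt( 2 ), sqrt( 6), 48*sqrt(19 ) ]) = [ - 82.13, - 9*sqrt(5), sqrt(2),  sqrt (6 ),pi, pi,  67*sqrt(14 )/15, 37,44,48*sqrt( 19)] 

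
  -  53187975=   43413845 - 96601820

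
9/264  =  3/88 =0.03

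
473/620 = 473/620 =0.76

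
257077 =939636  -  682559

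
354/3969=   118/1323 = 0.09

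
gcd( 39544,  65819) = 1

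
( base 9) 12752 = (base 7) 34112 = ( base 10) 8633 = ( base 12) 4bb5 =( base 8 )20671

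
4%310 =4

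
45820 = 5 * 9164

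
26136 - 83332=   -  57196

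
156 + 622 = 778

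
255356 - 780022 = -524666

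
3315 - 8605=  - 5290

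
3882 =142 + 3740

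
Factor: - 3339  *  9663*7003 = -3^3*7^1*47^1 * 53^1 *149^1 * 3221^1 =- 225950093271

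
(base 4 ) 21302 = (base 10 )626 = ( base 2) 1001110010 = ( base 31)K6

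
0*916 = 0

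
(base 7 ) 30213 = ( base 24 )cgf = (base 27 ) A0L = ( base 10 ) 7311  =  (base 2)1110010001111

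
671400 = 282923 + 388477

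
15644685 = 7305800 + 8338885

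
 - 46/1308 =  -  23/654 = - 0.04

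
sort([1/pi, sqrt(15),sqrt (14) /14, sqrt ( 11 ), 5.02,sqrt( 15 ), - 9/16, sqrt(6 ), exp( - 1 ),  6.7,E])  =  [ - 9/16,  sqrt( 14)/14, 1/pi,exp( - 1),sqrt (6),E,sqrt( 11 ), sqrt(15 ), sqrt(15 ) , 5.02,6.7]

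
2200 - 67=2133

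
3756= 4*939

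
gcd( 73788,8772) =516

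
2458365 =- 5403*(-455 )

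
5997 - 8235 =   -  2238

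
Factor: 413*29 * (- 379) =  - 7^1*29^1*59^1*379^1 = - 4539283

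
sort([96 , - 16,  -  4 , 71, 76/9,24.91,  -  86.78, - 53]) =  [ - 86.78, - 53,-16, - 4,76/9,24.91,71,96 ] 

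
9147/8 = 1143  +  3/8= 1143.38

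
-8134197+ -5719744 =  - 13853941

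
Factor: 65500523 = 11^1 * 5954593^1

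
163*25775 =4201325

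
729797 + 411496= 1141293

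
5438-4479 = 959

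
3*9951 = 29853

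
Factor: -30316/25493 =-44/37=   - 2^2 * 11^1*37^( - 1) 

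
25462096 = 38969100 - 13507004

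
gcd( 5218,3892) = 2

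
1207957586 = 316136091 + 891821495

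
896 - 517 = 379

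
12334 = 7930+4404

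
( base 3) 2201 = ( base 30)2d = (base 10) 73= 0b1001001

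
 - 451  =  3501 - 3952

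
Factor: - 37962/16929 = -74/33 = - 2^1 * 3^( - 1 )*11^( - 1)*37^1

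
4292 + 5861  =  10153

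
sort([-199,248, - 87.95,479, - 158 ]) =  [-199  , - 158, -87.95,248,479]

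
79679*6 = 478074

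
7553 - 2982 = 4571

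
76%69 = 7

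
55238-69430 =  - 14192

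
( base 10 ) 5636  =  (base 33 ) 55Q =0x1604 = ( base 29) 6ka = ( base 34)4TQ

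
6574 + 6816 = 13390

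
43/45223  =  43/45223= 0.00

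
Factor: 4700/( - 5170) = -2^1*5^1 * 11^( - 1)  =  - 10/11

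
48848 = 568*86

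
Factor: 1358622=2^1 * 3^2*75479^1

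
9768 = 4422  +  5346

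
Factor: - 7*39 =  - 273 = - 3^1*7^1*13^1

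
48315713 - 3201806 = 45113907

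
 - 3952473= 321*( - 12313 )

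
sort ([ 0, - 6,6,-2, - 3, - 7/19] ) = [ - 6,-3, - 2,  -  7/19, 0,6 ]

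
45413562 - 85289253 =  - 39875691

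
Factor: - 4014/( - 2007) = 2  =  2^1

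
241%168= 73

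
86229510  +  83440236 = 169669746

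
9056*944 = 8548864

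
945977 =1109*853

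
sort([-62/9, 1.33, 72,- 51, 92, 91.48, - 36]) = [ - 51,- 36 , - 62/9, 1.33,  72, 91.48, 92]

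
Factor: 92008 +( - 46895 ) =197^1*229^1 = 45113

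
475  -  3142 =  - 2667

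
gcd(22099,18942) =3157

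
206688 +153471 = 360159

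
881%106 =33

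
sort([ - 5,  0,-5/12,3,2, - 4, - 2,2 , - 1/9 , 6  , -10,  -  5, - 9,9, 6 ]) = [ - 10 , - 9, - 5, - 5, - 4, -2, - 5/12, - 1/9, 0,2, 2,3,6, 6,9] 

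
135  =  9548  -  9413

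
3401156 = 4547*748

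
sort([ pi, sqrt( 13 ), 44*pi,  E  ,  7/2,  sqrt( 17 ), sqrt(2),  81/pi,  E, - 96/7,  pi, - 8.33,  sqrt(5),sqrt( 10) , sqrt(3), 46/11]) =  [ - 96/7, - 8.33,sqrt( 2),  sqrt(3),  sqrt( 5 ),  E, E,pi, pi,  sqrt( 10 ),  7/2,  sqrt( 13 ),sqrt( 17 ) , 46/11, 81/pi,44*pi ] 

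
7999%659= 91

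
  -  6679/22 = - 304 +9/22 = - 303.59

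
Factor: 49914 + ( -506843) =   -  456929 = -11^1*41539^1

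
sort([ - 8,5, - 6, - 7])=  [  -  8, - 7, - 6  ,  5]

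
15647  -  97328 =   -  81681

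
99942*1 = 99942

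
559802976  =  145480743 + 414322233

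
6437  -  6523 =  - 86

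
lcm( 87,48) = 1392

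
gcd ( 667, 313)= 1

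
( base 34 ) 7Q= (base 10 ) 264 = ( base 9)323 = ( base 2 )100001000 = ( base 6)1120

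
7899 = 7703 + 196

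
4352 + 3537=7889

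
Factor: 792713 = 792713^1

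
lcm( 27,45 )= 135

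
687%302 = 83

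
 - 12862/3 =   -  12862/3 = - 4287.33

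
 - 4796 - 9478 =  -14274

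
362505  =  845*429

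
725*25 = 18125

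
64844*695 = 45066580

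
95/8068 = 95/8068 = 0.01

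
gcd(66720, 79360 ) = 160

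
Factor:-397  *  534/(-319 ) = 2^1*3^1* 11^(-1 )*29^( - 1 )*89^1*397^1 = 211998/319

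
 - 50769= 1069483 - 1120252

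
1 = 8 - 7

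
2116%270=226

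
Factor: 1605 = 3^1*5^1*107^1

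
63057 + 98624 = 161681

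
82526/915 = 82526/915 = 90.19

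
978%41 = 35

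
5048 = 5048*1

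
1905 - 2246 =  - 341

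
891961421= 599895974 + 292065447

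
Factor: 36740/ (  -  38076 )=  - 3^(-1 )*5^1*11^1*19^(-1) = -55/57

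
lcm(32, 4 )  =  32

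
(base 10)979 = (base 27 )197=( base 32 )uj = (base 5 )12404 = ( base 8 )1723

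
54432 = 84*648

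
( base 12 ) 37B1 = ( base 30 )70p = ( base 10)6325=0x18b5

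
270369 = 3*90123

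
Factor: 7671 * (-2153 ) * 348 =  - 2^2*3^2 * 29^1*2153^1* 2557^1 = - 5747450724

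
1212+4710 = 5922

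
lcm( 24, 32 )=96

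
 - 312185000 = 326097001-638282001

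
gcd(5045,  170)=5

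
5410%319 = 306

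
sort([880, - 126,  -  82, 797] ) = [ - 126,-82,797, 880] 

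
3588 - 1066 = 2522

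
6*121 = 726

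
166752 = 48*3474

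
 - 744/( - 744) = 1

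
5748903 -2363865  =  3385038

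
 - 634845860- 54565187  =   - 689411047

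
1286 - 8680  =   - 7394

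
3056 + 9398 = 12454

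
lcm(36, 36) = 36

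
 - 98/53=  - 98/53  =  -  1.85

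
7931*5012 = 39750172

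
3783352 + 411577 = 4194929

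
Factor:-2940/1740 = -7^2*29^(-1 ) = - 49/29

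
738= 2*369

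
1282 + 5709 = 6991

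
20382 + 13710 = 34092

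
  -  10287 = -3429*3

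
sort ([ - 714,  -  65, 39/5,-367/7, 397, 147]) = [ - 714, - 65,  -  367/7,39/5 , 147,397 ]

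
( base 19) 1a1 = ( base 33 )GO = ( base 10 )552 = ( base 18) 1cc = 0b1000101000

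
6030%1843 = 501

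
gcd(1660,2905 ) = 415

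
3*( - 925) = -2775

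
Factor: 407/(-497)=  - 7^( - 1)*11^1*37^1*71^ ( - 1) 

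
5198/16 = 2599/8 = 324.88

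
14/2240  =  1/160=0.01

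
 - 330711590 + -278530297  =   - 609241887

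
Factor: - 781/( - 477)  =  3^( -2)*11^1*53^(-1)*71^1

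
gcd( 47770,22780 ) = 170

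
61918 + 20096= 82014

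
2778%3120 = 2778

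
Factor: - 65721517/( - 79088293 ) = 83^( - 1)*281^( - 1)*1759^1*3391^( - 1 ) * 37363^1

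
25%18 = 7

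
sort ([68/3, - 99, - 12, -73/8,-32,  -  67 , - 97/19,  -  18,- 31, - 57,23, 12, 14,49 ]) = [ - 99, - 67,-57,  -  32 ,- 31,  -  18,-12,  -  73/8,  -  97/19,12,14, 68/3,23,49 ] 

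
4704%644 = 196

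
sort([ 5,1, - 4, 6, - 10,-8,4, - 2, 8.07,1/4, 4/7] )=[ - 10, - 8, - 4, - 2,1/4,4/7,1, 4,5, 6, 8.07]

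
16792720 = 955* 17584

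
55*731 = 40205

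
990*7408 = 7333920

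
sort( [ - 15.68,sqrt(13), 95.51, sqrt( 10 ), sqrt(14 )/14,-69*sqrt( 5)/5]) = [ - 69*sqrt( 5 )/5, - 15.68, sqrt( 14)/14, sqrt(10), sqrt ( 13), 95.51] 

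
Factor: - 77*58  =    -  2^1*7^1*11^1*29^1  =  - 4466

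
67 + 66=133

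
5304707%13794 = 7811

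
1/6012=1/6012 = 0.00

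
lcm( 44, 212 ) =2332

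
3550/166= 1775/83 = 21.39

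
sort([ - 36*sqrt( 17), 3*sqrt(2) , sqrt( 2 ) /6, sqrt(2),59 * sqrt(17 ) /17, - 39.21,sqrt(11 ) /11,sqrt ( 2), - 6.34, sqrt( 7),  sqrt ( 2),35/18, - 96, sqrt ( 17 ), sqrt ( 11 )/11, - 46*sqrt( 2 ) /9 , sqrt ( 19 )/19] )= [ - 36*sqrt( 17), - 96, - 39.21 , - 46*sqrt(2)/9, - 6.34,sqrt ( 19)/19, sqrt (2)/6, sqrt( 11 ) /11, sqrt(11)/11,sqrt( 2),sqrt(2 ),sqrt(2), 35/18,  sqrt(7 ),sqrt ( 17), 3 *sqrt (2), 59*sqrt(17) /17 ]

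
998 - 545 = 453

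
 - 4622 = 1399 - 6021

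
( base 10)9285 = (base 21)1013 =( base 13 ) 42C3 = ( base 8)22105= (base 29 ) B15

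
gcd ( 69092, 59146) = 2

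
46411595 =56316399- 9904804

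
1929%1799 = 130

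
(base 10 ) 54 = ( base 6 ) 130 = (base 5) 204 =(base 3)2000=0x36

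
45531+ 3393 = 48924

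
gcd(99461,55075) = 1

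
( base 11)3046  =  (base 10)4043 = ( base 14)168B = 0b111111001011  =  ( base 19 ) B3F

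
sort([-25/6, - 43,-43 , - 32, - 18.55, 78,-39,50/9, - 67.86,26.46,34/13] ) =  [ - 67.86, - 43,  -  43, - 39,  -  32, - 18.55, - 25/6,34/13, 50/9,  26.46,78] 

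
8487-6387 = 2100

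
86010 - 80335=5675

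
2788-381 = 2407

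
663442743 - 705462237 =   -  42019494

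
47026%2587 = 460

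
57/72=19/24 = 0.79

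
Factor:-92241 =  - 3^2*37^1*277^1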